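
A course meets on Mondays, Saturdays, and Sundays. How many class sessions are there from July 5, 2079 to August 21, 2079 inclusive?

21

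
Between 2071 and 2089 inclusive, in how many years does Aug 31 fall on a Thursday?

Day of week of August 31 in each year:
2071: Mon, 2072: Wed, 2073: Thu ✓, 2074: Fri, 2075: Sat, 2076: Mon, 2077: Tue, 2078: Wed, 2079: Thu ✓, 2080: Sat, 2081: Sun, 2082: Mon, 2083: Tue, 2084: Thu ✓, 2085: Fri, 2086: Sat, 2087: Sun, 2088: Tue, 2089: Wed
Thursdays: 2073, 2079, 2084.

3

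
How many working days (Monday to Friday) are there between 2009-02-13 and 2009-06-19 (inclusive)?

91 weekdays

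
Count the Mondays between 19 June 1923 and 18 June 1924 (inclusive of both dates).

19 June 1923 is a Tuesday.
From 19 June 1923 to 18 June 1924 is 366 days inclusive.
366 = 7 × 52 + 2, so there are 52 full weeks plus 2 extra days.
Each full week contributes one Monday: 52 so far.
The 2 extra days are Tuesday, Wednesday — none qualify.
Total: 52 + 0 = 52.

52 Mondays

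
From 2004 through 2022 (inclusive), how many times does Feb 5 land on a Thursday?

Day of week of February 5 in each year:
2004: Thu ✓, 2005: Sat, 2006: Sun, 2007: Mon, 2008: Tue, 2009: Thu ✓, 2010: Fri, 2011: Sat, 2012: Sun, 2013: Tue, 2014: Wed, 2015: Thu ✓, 2016: Fri, 2017: Sun, 2018: Mon, 2019: Tue, 2020: Wed, 2021: Fri, 2022: Sat
Thursdays: 2004, 2009, 2015.

3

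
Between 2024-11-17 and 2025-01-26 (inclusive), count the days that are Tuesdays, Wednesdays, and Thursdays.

30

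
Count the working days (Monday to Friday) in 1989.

260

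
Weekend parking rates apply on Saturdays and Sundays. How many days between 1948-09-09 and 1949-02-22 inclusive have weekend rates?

48

1948-09-09 is a Thursday.
The range spans 167 days (inclusive of both endpoints).
167 = 7 × 23 + 6, so there are 23 full weeks plus 6 extra days.
Each full week contributes 2 weekend days (Sat, Sun): 23 × 2 = 46.
The 6 extra days are Thu, Fri, Sat, Sun, Mon, Tue — 2 of them qualify.
Total: 46 + 2 = 48.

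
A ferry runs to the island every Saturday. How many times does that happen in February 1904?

4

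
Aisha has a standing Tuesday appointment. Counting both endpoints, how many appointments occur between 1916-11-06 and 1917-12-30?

60 Tuesdays

1916-11-06 is a Monday.
From 1916-11-06 to 1917-12-30 is 420 days inclusive.
420 = 7 × 60, so the span is exactly 60 full weeks.
Each full week contributes one Tuesday: 60 so far.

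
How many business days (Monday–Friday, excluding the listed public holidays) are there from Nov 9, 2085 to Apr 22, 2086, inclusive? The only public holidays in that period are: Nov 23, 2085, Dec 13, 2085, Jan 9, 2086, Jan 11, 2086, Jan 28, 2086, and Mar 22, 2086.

111 business days

Nov 9, 2085 is a Friday.
That's 165 days from start to end, counting both.
165 = 7 × 23 + 4, so there are 23 full weeks plus 4 extra days.
Each full week contributes 5 weekdays (Mon–Fri): 23 × 5 = 115.
The 4 extra days are Fri, Sat, Sun, Mon — 2 of them qualify.
Total: 115 + 2 = 117.
Holidays: Nov 23, 2085 (Fri); Dec 13, 2085 (Thu); Jan 9, 2086 (Wed); Jan 11, 2086 (Fri); Jan 28, 2086 (Mon); Mar 22, 2086 (Fri).
All 6 holidays fall on weekdays, so subtract 6.
Business days: 117 − 6 = 111.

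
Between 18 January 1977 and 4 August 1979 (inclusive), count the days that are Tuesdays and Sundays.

265

18 January 1977 is a Tuesday.
From 18 January 1977 to 4 August 1979 is 929 days inclusive.
929 = 7 × 132 + 5, so there are 132 full weeks plus 5 extra days.
Each full week contributes 2 days from the set (Tue, Sun): 132 × 2 = 264.
The 5 extra days are Tuesday, Wednesday, Thursday, Friday, Saturday — 1 of them qualifies.
Total: 264 + 1 = 265.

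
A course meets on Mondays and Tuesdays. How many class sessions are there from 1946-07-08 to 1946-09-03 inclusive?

1946-07-08 is a Monday.
The range spans 58 days (inclusive of both endpoints).
58 = 7 × 8 + 2, so there are 8 full weeks plus 2 extra days.
Each full week contributes 2 days from the set (Mon, Tue): 8 × 2 = 16.
The 2 extra days are Mon, Tue — 2 of them qualify.
Total: 16 + 2 = 18.

18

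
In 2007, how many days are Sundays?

January 1, 2007 is a Monday.
The range spans 365 days (inclusive of both endpoints).
365 = 7 × 52 + 1, so there are 52 full weeks plus 1 extra day.
Each full week contributes one Sunday: 52 so far.
The 1 extra day is Monday — none qualify.
Total: 52 + 0 = 52.

52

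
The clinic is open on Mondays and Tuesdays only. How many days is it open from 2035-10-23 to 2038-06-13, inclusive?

275

2035-10-23 is a Tuesday.
That's 965 days from start to end, counting both.
965 = 7 × 137 + 6, so there are 137 full weeks plus 6 extra days.
Each full week contributes 2 days from the set (Mon, Tue): 137 × 2 = 274.
The 6 extra days are Tuesday, Wednesday, Thursday, Friday, Saturday, Sunday — 1 of them qualifies.
Total: 274 + 1 = 275.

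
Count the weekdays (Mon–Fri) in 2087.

2087-01-01 is a Wednesday.
That's 365 days from start to end, counting both.
365 = 7 × 52 + 1, so there are 52 full weeks plus 1 extra day.
Each full week contributes 5 weekdays (Mon–Fri): 52 × 5 = 260.
The 1 extra day is Wed — 1 of them qualifies.
Total: 260 + 1 = 261.

261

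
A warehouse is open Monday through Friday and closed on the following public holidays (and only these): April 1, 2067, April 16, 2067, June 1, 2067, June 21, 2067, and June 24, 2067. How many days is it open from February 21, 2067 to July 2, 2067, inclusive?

February 21, 2067 is a Monday.
The range spans 132 days (inclusive of both endpoints).
132 = 7 × 18 + 6, so there are 18 full weeks plus 6 extra days.
Each full week contributes 5 weekdays (Mon–Fri): 18 × 5 = 90.
The 6 extra days are Mon, Tue, Wed, Thu, Fri, Sat — 5 of them qualify.
Total: 90 + 5 = 95.
Holidays: April 1, 2067 (Fri); April 16, 2067 (Sat); June 1, 2067 (Wed); June 21, 2067 (Tue); June 24, 2067 (Fri).
4 of the 5 holidays fall on weekdays; the rest are weekends and were already excluded.
Business days: 95 − 4 = 91.

91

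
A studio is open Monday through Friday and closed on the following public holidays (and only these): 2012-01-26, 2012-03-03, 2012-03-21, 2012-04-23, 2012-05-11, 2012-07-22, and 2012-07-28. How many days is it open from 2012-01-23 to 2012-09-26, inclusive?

174 business days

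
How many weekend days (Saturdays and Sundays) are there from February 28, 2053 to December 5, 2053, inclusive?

80

February 28, 2053 is a Friday.
The range spans 281 days (inclusive of both endpoints).
281 = 7 × 40 + 1, so there are 40 full weeks plus 1 extra day.
Each full week contributes 2 weekend days (Sat, Sun): 40 × 2 = 80.
The 1 extra day is Friday — none qualify.
Total: 80 + 0 = 80.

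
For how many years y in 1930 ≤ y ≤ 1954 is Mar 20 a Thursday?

Day of week of March 20 in each year:
1930: Thu ✓, 1931: Fri, 1932: Sun, 1933: Mon, 1934: Tue, 1935: Wed, 1936: Fri, 1937: Sat, 1938: Sun, 1939: Mon, 1940: Wed, 1941: Thu ✓, 1942: Fri, 1943: Sat, 1944: Mon, 1945: Tue, 1946: Wed, 1947: Thu ✓, 1948: Sat, 1949: Sun, 1950: Mon, 1951: Tue, 1952: Thu ✓, 1953: Fri, 1954: Sat
Thursdays: 1930, 1941, 1947, 1952.

4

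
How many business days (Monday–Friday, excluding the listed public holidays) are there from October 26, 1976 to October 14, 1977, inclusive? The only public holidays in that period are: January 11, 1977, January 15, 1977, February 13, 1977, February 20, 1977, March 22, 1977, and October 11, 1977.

251 business days

October 26, 1976 is a Tuesday.
The range spans 354 days (inclusive of both endpoints).
354 = 7 × 50 + 4, so there are 50 full weeks plus 4 extra days.
Each full week contributes 5 weekdays (Mon–Fri): 50 × 5 = 250.
The 4 extra days are Tuesday, Wednesday, Thursday, Friday — 4 of them qualify.
Total: 250 + 4 = 254.
Holidays: January 11, 1977 (Tue); January 15, 1977 (Sat); February 13, 1977 (Sun); February 20, 1977 (Sun); March 22, 1977 (Tue); October 11, 1977 (Tue).
3 of the 6 holidays fall on weekdays; the rest are weekends and were already excluded.
Business days: 254 − 3 = 251.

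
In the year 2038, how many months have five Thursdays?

4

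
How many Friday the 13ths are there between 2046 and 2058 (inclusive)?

22

Friday-the-13ths by year:
2046: Apr, Jul
2047: Sep, Dec
2048: Mar, Nov
2049: Aug
2050: May
2051: Jan, Oct
2052: Sep, Dec
2053: Jun
2054: Feb, Mar, Nov
2055: Aug
2056: Oct
2057: Apr, Jul
2058: Sep, Dec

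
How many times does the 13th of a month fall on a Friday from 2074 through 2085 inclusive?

20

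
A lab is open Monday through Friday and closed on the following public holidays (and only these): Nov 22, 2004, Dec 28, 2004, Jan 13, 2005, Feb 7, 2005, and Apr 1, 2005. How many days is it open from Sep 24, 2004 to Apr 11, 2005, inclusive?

Sep 24, 2004 is a Friday.
The range spans 200 days (inclusive of both endpoints).
200 = 7 × 28 + 4, so there are 28 full weeks plus 4 extra days.
Each full week contributes 5 weekdays (Mon–Fri): 28 × 5 = 140.
The 4 extra days are Friday, Saturday, Sunday, Monday — 2 of them qualify.
Total: 140 + 2 = 142.
Holidays: Nov 22, 2004 (Mon); Dec 28, 2004 (Tue); Jan 13, 2005 (Thu); Feb 7, 2005 (Mon); Apr 1, 2005 (Fri).
All 5 holidays fall on weekdays, so subtract 5.
Business days: 142 − 5 = 137.

137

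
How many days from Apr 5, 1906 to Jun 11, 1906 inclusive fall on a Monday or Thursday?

Apr 5, 1906 is a Thursday.
That's 68 days from start to end, counting both.
68 = 7 × 9 + 5, so there are 9 full weeks plus 5 extra days.
Each full week contributes 2 days from the set (Mon, Thu): 9 × 2 = 18.
The 5 extra days are Thursday, Friday, Saturday, Sunday, Monday — 2 of them qualify.
Total: 18 + 2 = 20.

20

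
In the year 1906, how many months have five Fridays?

4

A month has five Fridays exactly when Friday falls within its first (length − 28) days.
Jan: 31 days, starts Mon → 5 of Mon, Tue, Wed
Feb: 28 days, starts Thu → 5 of (none)
Mar: 31 days, starts Thu → 5 of Thu, Fri, Sat ✓
Apr: 30 days, starts Sun → 5 of Sun, Mon
May: 31 days, starts Tue → 5 of Tue, Wed, Thu
Jun: 30 days, starts Fri → 5 of Fri, Sat ✓
Jul: 31 days, starts Sun → 5 of Sun, Mon, Tue
Aug: 31 days, starts Wed → 5 of Wed, Thu, Fri ✓
Sep: 30 days, starts Sat → 5 of Sat, Sun
Oct: 31 days, starts Mon → 5 of Mon, Tue, Wed
Nov: 30 days, starts Thu → 5 of Thu, Fri ✓
Dec: 31 days, starts Sat → 5 of Sat, Sun, Mon
Months with five Fridays: Mar, Jun, Aug, Nov.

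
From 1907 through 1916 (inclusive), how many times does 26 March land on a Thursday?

2

Day of week of March 26 in each year:
1907: Tue, 1908: Thu ✓, 1909: Fri, 1910: Sat, 1911: Sun, 1912: Tue, 1913: Wed, 1914: Thu ✓, 1915: Fri, 1916: Sun
Thursdays: 1908, 1914.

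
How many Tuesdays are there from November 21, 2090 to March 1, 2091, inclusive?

15 Tuesdays

November 21, 2090 is a Tuesday.
From November 21, 2090 to March 1, 2091 is 101 days inclusive.
101 = 7 × 14 + 3, so there are 14 full weeks plus 3 extra days.
Each full week contributes one Tuesday: 14 so far.
The 3 extra days are Tuesday, Wednesday, Thursday — 1 of them qualifies.
Total: 14 + 1 = 15.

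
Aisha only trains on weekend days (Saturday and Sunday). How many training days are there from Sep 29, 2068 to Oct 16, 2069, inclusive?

110

Sep 29, 2068 is a Saturday.
From Sep 29, 2068 to Oct 16, 2069 is 383 days inclusive.
383 = 7 × 54 + 5, so there are 54 full weeks plus 5 extra days.
Each full week contributes 2 weekend days (Sat, Sun): 54 × 2 = 108.
The 5 extra days are Sat, Sun, Mon, Tue, Wed — 2 of them qualify.
Total: 108 + 2 = 110.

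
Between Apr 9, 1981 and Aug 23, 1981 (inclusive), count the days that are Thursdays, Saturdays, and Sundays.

60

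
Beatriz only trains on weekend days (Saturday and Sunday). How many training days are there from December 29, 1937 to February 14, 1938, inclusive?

14

December 29, 1937 is a Wednesday.
That's 48 days from start to end, counting both.
48 = 7 × 6 + 6, so there are 6 full weeks plus 6 extra days.
Each full week contributes 2 weekend days (Sat, Sun): 6 × 2 = 12.
The 6 extra days are Wednesday, Thursday, Friday, Saturday, Sunday, Monday — 2 of them qualify.
Total: 12 + 2 = 14.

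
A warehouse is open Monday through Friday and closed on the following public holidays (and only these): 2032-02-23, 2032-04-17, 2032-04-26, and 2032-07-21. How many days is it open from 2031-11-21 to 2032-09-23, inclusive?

217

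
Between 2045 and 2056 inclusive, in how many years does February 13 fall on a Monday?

2

Day of week of February 13 in each year:
2045: Mon ✓, 2046: Tue, 2047: Wed, 2048: Thu, 2049: Sat, 2050: Sun, 2051: Mon ✓, 2052: Tue, 2053: Thu, 2054: Fri, 2055: Sat, 2056: Sun
Mondays: 2045, 2051.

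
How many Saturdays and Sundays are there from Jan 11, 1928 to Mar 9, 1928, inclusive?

16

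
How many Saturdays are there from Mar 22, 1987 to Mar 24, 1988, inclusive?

52 Saturdays

Mar 22, 1987 is a Sunday.
The range spans 369 days (inclusive of both endpoints).
369 = 7 × 52 + 5, so there are 52 full weeks plus 5 extra days.
Each full week contributes one Saturday: 52 so far.
The 5 extra days are Sunday, Monday, Tuesday, Wednesday, Thursday — none qualify.
Total: 52 + 0 = 52.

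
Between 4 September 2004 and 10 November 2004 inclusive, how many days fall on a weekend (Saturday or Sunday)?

4 September 2004 is a Saturday.
From 4 September 2004 to 10 November 2004 is 68 days inclusive.
68 = 7 × 9 + 5, so there are 9 full weeks plus 5 extra days.
Each full week contributes 2 weekend days (Sat, Sun): 9 × 2 = 18.
The 5 extra days are Sat, Sun, Mon, Tue, Wed — 2 of them qualify.
Total: 18 + 2 = 20.

20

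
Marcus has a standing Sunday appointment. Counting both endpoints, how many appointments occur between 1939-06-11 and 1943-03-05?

1939-06-11 is a Sunday.
That's 1364 days from start to end, counting both.
1364 = 7 × 194 + 6, so there are 194 full weeks plus 6 extra days.
Each full week contributes one Sunday: 194 so far.
The 6 extra days are Sunday, Monday, Tuesday, Wednesday, Thursday, Friday — 1 of them qualifies.
Total: 194 + 1 = 195.

195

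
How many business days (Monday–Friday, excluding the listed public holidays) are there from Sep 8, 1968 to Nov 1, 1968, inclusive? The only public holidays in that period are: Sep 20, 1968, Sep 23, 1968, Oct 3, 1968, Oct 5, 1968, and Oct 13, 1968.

Sep 8, 1968 is a Sunday.
That's 55 days from start to end, counting both.
55 = 7 × 7 + 6, so there are 7 full weeks plus 6 extra days.
Each full week contributes 5 weekdays (Mon–Fri): 7 × 5 = 35.
The 6 extra days are Sunday, Monday, Tuesday, Wednesday, Thursday, Friday — 5 of them qualify.
Total: 35 + 5 = 40.
Holidays: Sep 20, 1968 (Fri); Sep 23, 1968 (Mon); Oct 3, 1968 (Thu); Oct 5, 1968 (Sat); Oct 13, 1968 (Sun).
3 of the 5 holidays fall on weekdays; the rest are weekends and were already excluded.
Business days: 40 − 3 = 37.

37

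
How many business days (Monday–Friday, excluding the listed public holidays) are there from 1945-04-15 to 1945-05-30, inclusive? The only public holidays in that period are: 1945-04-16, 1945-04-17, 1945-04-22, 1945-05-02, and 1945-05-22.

1945-04-15 is a Sunday.
That's 46 days from start to end, counting both.
46 = 7 × 6 + 4, so there are 6 full weeks plus 4 extra days.
Each full week contributes 5 weekdays (Mon–Fri): 6 × 5 = 30.
The 4 extra days are Sun, Mon, Tue, Wed — 3 of them qualify.
Total: 30 + 3 = 33.
Holidays: 1945-04-16 (Mon); 1945-04-17 (Tue); 1945-04-22 (Sun); 1945-05-02 (Wed); 1945-05-22 (Tue).
4 of the 5 holidays fall on weekdays; the rest are weekends and were already excluded.
Business days: 33 − 4 = 29.

29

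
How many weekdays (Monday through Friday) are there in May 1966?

1 May 1966 is a Sunday.
That's 31 days from start to end, counting both.
31 = 7 × 4 + 3, so there are 4 full weeks plus 3 extra days.
Each full week contributes 5 weekdays (Mon–Fri): 4 × 5 = 20.
The 3 extra days are Sunday, Monday, Tuesday — 2 of them qualify.
Total: 20 + 2 = 22.

22 weekdays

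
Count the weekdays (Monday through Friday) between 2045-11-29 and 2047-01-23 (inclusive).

2045-11-29 is a Wednesday.
From 2045-11-29 to 2047-01-23 is 421 days inclusive.
421 = 7 × 60 + 1, so there are 60 full weeks plus 1 extra day.
Each full week contributes 5 weekdays (Mon–Fri): 60 × 5 = 300.
The 1 extra day is Wednesday — 1 of them qualifies.
Total: 300 + 1 = 301.

301 weekdays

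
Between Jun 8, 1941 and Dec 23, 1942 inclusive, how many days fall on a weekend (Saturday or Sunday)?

Jun 8, 1941 is a Sunday.
That's 564 days from start to end, counting both.
564 = 7 × 80 + 4, so there are 80 full weeks plus 4 extra days.
Each full week contributes 2 weekend days (Sat, Sun): 80 × 2 = 160.
The 4 extra days are Sun, Mon, Tue, Wed — 1 of them qualifies.
Total: 160 + 1 = 161.

161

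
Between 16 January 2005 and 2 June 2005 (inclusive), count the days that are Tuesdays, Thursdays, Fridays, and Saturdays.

78

16 January 2005 is a Sunday.
From 16 January 2005 to 2 June 2005 is 138 days inclusive.
138 = 7 × 19 + 5, so there are 19 full weeks plus 5 extra days.
Each full week contributes 4 days from the set (Tue, Thu, Fri, Sat): 19 × 4 = 76.
The 5 extra days are Sunday, Monday, Tuesday, Wednesday, Thursday — 2 of them qualify.
Total: 76 + 2 = 78.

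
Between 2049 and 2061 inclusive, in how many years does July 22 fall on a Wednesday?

1

Day of week of July 22 in each year:
2049: Thu, 2050: Fri, 2051: Sat, 2052: Mon, 2053: Tue, 2054: Wed ✓, 2055: Thu, 2056: Sat, 2057: Sun, 2058: Mon, 2059: Tue, 2060: Thu, 2061: Fri
Wednesdays: 2054.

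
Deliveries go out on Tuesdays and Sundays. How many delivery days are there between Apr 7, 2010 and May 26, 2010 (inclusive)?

Apr 7, 2010 is a Wednesday.
The range spans 50 days (inclusive of both endpoints).
50 = 7 × 7 + 1, so there are 7 full weeks plus 1 extra day.
Each full week contributes 2 days from the set (Tue, Sun): 7 × 2 = 14.
The 1 extra day is Wed — none qualify.
Total: 14 + 0 = 14.

14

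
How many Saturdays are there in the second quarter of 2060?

13

Apr 1, 2060 is a Thursday.
The range spans 91 days (inclusive of both endpoints).
91 = 7 × 13, so the span is exactly 13 full weeks.
Each full week contributes one Saturday: 13 so far.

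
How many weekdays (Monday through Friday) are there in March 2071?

22

1 March 2071 is a Sunday.
From 1 March 2071 to 31 March 2071 is 31 days inclusive.
31 = 7 × 4 + 3, so there are 4 full weeks plus 3 extra days.
Each full week contributes 5 weekdays (Mon–Fri): 4 × 5 = 20.
The 3 extra days are Sun, Mon, Tue — 2 of them qualify.
Total: 20 + 2 = 22.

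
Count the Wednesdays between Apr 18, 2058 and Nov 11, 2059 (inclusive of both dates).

Apr 18, 2058 is a Thursday.
From Apr 18, 2058 to Nov 11, 2059 is 573 days inclusive.
573 = 7 × 81 + 6, so there are 81 full weeks plus 6 extra days.
Each full week contributes one Wednesday: 81 so far.
The 6 extra days are Thu, Fri, Sat, Sun, Mon, Tue — none qualify.
Total: 81 + 0 = 81.

81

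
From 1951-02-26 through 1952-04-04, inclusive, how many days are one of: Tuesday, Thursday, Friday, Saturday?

1951-02-26 is a Monday.
From 1951-02-26 to 1952-04-04 is 404 days inclusive.
404 = 7 × 57 + 5, so there are 57 full weeks plus 5 extra days.
Each full week contributes 4 days from the set (Tue, Thu, Fri, Sat): 57 × 4 = 228.
The 5 extra days are Monday, Tuesday, Wednesday, Thursday, Friday — 3 of them qualify.
Total: 228 + 3 = 231.

231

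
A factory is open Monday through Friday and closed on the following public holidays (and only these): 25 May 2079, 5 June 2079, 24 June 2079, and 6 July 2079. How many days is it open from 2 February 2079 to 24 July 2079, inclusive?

2 February 2079 is a Thursday.
That's 173 days from start to end, counting both.
173 = 7 × 24 + 5, so there are 24 full weeks plus 5 extra days.
Each full week contributes 5 weekdays (Mon–Fri): 24 × 5 = 120.
The 5 extra days are Thu, Fri, Sat, Sun, Mon — 3 of them qualify.
Total: 120 + 3 = 123.
Holidays: 25 May 2079 (Thu); 5 June 2079 (Mon); 24 June 2079 (Sat); 6 July 2079 (Thu).
3 of the 4 holidays fall on weekdays; the rest are weekends and were already excluded.
Business days: 123 − 3 = 120.

120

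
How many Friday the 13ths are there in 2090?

2

The 13th falls on a Friday when the month's 13th has weekday Fri.
Jan 13 is Fri ✓; Feb 13 is Mon; Mar 13 is Mon; Apr 13 is Thu; May 13 is Sat; Jun 13 is Tue; Jul 13 is Thu; Aug 13 is Sun; Sep 13 is Wed; Oct 13 is Fri ✓; Nov 13 is Mon; Dec 13 is Wed.
Friday the 13ths: Jan, Oct.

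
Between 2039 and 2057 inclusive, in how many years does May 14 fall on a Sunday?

3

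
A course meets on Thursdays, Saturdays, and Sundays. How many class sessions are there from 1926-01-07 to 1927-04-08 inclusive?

196

1926-01-07 is a Thursday.
That's 457 days from start to end, counting both.
457 = 7 × 65 + 2, so there are 65 full weeks plus 2 extra days.
Each full week contributes 3 days from the set (Thu, Sat, Sun): 65 × 3 = 195.
The 2 extra days are Thu, Fri — 1 of them qualifies.
Total: 195 + 1 = 196.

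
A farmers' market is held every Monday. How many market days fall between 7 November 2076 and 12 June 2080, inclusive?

7 November 2076 is a Saturday.
That's 1314 days from start to end, counting both.
1314 = 7 × 187 + 5, so there are 187 full weeks plus 5 extra days.
Each full week contributes one Monday: 187 so far.
The 5 extra days are Saturday, Sunday, Monday, Tuesday, Wednesday — 1 of them qualifies.
Total: 187 + 1 = 188.

188 Mondays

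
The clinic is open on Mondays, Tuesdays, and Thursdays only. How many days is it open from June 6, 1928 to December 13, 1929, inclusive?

238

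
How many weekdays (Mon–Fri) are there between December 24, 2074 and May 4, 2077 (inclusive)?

December 24, 2074 is a Monday.
That's 863 days from start to end, counting both.
863 = 7 × 123 + 2, so there are 123 full weeks plus 2 extra days.
Each full week contributes 5 weekdays (Mon–Fri): 123 × 5 = 615.
The 2 extra days are Monday, Tuesday — 2 of them qualify.
Total: 615 + 2 = 617.

617 weekdays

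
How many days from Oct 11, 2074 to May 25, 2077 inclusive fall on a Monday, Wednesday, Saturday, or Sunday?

Oct 11, 2074 is a Thursday.
That's 958 days from start to end, counting both.
958 = 7 × 136 + 6, so there are 136 full weeks plus 6 extra days.
Each full week contributes 4 days from the set (Mon, Wed, Sat, Sun): 136 × 4 = 544.
The 6 extra days are Thu, Fri, Sat, Sun, Mon, Tue — 3 of them qualify.
Total: 544 + 3 = 547.

547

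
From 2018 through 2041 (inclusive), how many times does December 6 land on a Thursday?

4

Day of week of December 6 in each year:
2018: Thu ✓, 2019: Fri, 2020: Sun, 2021: Mon, 2022: Tue, 2023: Wed, 2024: Fri, 2025: Sat, 2026: Sun, 2027: Mon, 2028: Wed, 2029: Thu ✓, 2030: Fri, 2031: Sat, 2032: Mon, 2033: Tue, 2034: Wed, 2035: Thu ✓, 2036: Sat, 2037: Sun, 2038: Mon, 2039: Tue, 2040: Thu ✓, 2041: Fri
Thursdays: 2018, 2029, 2035, 2040.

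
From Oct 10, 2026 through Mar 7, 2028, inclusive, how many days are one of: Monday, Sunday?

148

Oct 10, 2026 is a Saturday.
That's 515 days from start to end, counting both.
515 = 7 × 73 + 4, so there are 73 full weeks plus 4 extra days.
Each full week contributes 2 days from the set (Mon, Sun): 73 × 2 = 146.
The 4 extra days are Saturday, Sunday, Monday, Tuesday — 2 of them qualify.
Total: 146 + 2 = 148.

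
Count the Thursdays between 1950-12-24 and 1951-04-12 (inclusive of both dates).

1950-12-24 is a Sunday.
The range spans 110 days (inclusive of both endpoints).
110 = 7 × 15 + 5, so there are 15 full weeks plus 5 extra days.
Each full week contributes one Thursday: 15 so far.
The 5 extra days are Sun, Mon, Tue, Wed, Thu — 1 of them qualifies.
Total: 15 + 1 = 16.

16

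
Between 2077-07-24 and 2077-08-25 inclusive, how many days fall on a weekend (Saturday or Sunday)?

10

2077-07-24 is a Saturday.
From 2077-07-24 to 2077-08-25 is 33 days inclusive.
33 = 7 × 4 + 5, so there are 4 full weeks plus 5 extra days.
Each full week contributes 2 weekend days (Sat, Sun): 4 × 2 = 8.
The 5 extra days are Saturday, Sunday, Monday, Tuesday, Wednesday — 2 of them qualify.
Total: 8 + 2 = 10.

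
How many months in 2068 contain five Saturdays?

4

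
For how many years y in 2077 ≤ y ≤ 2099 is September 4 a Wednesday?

3

Day of week of September 4 in each year:
2077: Sat, 2078: Sun, 2079: Mon, 2080: Wed ✓, 2081: Thu, 2082: Fri, 2083: Sat, 2084: Mon, 2085: Tue, 2086: Wed ✓, 2087: Thu, 2088: Sat, 2089: Sun, 2090: Mon, 2091: Tue, 2092: Thu, 2093: Fri, 2094: Sat, 2095: Sun, 2096: Tue, 2097: Wed ✓, 2098: Thu, 2099: Fri
Wednesdays: 2080, 2086, 2097.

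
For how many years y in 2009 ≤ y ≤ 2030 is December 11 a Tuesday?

Day of week of December 11 in each year:
2009: Fri, 2010: Sat, 2011: Sun, 2012: Tue ✓, 2013: Wed, 2014: Thu, 2015: Fri, 2016: Sun, 2017: Mon, 2018: Tue ✓, 2019: Wed, 2020: Fri, 2021: Sat, 2022: Sun, 2023: Mon, 2024: Wed, 2025: Thu, 2026: Fri, 2027: Sat, 2028: Mon, 2029: Tue ✓, 2030: Wed
Tuesdays: 2012, 2018, 2029.

3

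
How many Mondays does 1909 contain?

January 1, 1909 is a Friday.
That's 365 days from start to end, counting both.
365 = 7 × 52 + 1, so there are 52 full weeks plus 1 extra day.
Each full week contributes one Monday: 52 so far.
The 1 extra day is Friday — none qualify.
Total: 52 + 0 = 52.

52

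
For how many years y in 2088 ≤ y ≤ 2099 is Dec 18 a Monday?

1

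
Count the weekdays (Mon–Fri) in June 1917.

Jun 1, 1917 is a Friday.
From Jun 1, 1917 to Jun 30, 1917 is 30 days inclusive.
30 = 7 × 4 + 2, so there are 4 full weeks plus 2 extra days.
Each full week contributes 5 weekdays (Mon–Fri): 4 × 5 = 20.
The 2 extra days are Friday, Saturday — 1 of them qualifies.
Total: 20 + 1 = 21.

21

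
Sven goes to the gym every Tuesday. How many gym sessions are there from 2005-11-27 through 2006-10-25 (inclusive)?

2005-11-27 is a Sunday.
From 2005-11-27 to 2006-10-25 is 333 days inclusive.
333 = 7 × 47 + 4, so there are 47 full weeks plus 4 extra days.
Each full week contributes one Tuesday: 47 so far.
The 4 extra days are Sunday, Monday, Tuesday, Wednesday — 1 of them qualifies.
Total: 47 + 1 = 48.

48 Tuesdays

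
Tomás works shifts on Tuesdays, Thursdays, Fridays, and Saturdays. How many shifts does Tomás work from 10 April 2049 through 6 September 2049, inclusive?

85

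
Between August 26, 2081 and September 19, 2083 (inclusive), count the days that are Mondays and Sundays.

215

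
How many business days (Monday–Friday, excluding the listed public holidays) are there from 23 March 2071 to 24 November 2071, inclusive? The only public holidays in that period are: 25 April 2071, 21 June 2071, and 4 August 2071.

23 March 2071 is a Monday.
That's 247 days from start to end, counting both.
247 = 7 × 35 + 2, so there are 35 full weeks plus 2 extra days.
Each full week contributes 5 weekdays (Mon–Fri): 35 × 5 = 175.
The 2 extra days are Monday, Tuesday — 2 of them qualify.
Total: 175 + 2 = 177.
Holidays: 25 April 2071 (Sat); 21 June 2071 (Sun); 4 August 2071 (Tue).
1 of the 3 holidays fall on weekdays; the rest are weekends and were already excluded.
Business days: 177 − 1 = 176.

176 business days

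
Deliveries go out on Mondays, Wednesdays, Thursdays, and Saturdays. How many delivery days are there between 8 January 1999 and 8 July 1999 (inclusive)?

8 January 1999 is a Friday.
That's 182 days from start to end, counting both.
182 = 7 × 26, so the span is exactly 26 full weeks.
Each full week contributes 4 days from the set (Mon, Wed, Thu, Sat): 26 × 4 = 104.
Total: 104.

104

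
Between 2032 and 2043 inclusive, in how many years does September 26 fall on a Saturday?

2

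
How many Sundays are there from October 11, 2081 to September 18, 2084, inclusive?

154

October 11, 2081 is a Saturday.
That's 1074 days from start to end, counting both.
1074 = 7 × 153 + 3, so there are 153 full weeks plus 3 extra days.
Each full week contributes one Sunday: 153 so far.
The 3 extra days are Sat, Sun, Mon — 1 of them qualifies.
Total: 153 + 1 = 154.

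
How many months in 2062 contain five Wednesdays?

4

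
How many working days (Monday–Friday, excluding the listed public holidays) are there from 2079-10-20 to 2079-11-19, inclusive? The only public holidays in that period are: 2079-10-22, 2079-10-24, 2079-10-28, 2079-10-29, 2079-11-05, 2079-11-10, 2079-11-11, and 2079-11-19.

19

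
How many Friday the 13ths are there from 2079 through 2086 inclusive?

14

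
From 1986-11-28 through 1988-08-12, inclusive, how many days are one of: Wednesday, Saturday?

178

1986-11-28 is a Friday.
The range spans 624 days (inclusive of both endpoints).
624 = 7 × 89 + 1, so there are 89 full weeks plus 1 extra day.
Each full week contributes 2 days from the set (Wed, Sat): 89 × 2 = 178.
The 1 extra day is Friday — none qualify.
Total: 178 + 0 = 178.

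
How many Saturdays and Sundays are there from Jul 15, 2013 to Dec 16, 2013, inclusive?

Jul 15, 2013 is a Monday.
That's 155 days from start to end, counting both.
155 = 7 × 22 + 1, so there are 22 full weeks plus 1 extra day.
Each full week contributes 2 weekend days (Sat, Sun): 22 × 2 = 44.
The 1 extra day is Monday — none qualify.
Total: 44 + 0 = 44.

44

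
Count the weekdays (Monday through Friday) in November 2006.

Nov 1, 2006 is a Wednesday.
That's 30 days from start to end, counting both.
30 = 7 × 4 + 2, so there are 4 full weeks plus 2 extra days.
Each full week contributes 5 weekdays (Mon–Fri): 4 × 5 = 20.
The 2 extra days are Wednesday, Thursday — 2 of them qualify.
Total: 20 + 2 = 22.

22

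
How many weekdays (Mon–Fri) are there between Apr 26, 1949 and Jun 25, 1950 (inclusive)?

304

Apr 26, 1949 is a Tuesday.
That's 426 days from start to end, counting both.
426 = 7 × 60 + 6, so there are 60 full weeks plus 6 extra days.
Each full week contributes 5 weekdays (Mon–Fri): 60 × 5 = 300.
The 6 extra days are Tue, Wed, Thu, Fri, Sat, Sun — 4 of them qualify.
Total: 300 + 4 = 304.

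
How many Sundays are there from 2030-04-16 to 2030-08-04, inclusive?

2030-04-16 is a Tuesday.
From 2030-04-16 to 2030-08-04 is 111 days inclusive.
111 = 7 × 15 + 6, so there are 15 full weeks plus 6 extra days.
Each full week contributes one Sunday: 15 so far.
The 6 extra days are Tue, Wed, Thu, Fri, Sat, Sun — 1 of them qualifies.
Total: 15 + 1 = 16.

16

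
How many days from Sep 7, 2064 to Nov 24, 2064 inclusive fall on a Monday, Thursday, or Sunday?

35

Sep 7, 2064 is a Sunday.
That's 79 days from start to end, counting both.
79 = 7 × 11 + 2, so there are 11 full weeks plus 2 extra days.
Each full week contributes 3 days from the set (Mon, Thu, Sun): 11 × 3 = 33.
The 2 extra days are Sun, Mon — 2 of them qualify.
Total: 33 + 2 = 35.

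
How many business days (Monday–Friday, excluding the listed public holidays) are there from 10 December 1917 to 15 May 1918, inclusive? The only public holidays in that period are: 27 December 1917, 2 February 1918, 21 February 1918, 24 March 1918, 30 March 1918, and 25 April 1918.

10 December 1917 is a Monday.
The range spans 157 days (inclusive of both endpoints).
157 = 7 × 22 + 3, so there are 22 full weeks plus 3 extra days.
Each full week contributes 5 weekdays (Mon–Fri): 22 × 5 = 110.
The 3 extra days are Monday, Tuesday, Wednesday — 3 of them qualify.
Total: 110 + 3 = 113.
Holidays: 27 December 1917 (Thu); 2 February 1918 (Sat); 21 February 1918 (Thu); 24 March 1918 (Sun); 30 March 1918 (Sat); 25 April 1918 (Thu).
3 of the 6 holidays fall on weekdays; the rest are weekends and were already excluded.
Business days: 113 − 3 = 110.

110 business days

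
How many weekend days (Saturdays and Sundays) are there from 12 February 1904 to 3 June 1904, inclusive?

32

12 February 1904 is a Friday.
The range spans 113 days (inclusive of both endpoints).
113 = 7 × 16 + 1, so there are 16 full weeks plus 1 extra day.
Each full week contributes 2 weekend days (Sat, Sun): 16 × 2 = 32.
The 1 extra day is Fri — none qualify.
Total: 32 + 0 = 32.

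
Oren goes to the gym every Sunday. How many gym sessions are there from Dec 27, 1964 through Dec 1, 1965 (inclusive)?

49 Sundays

Dec 27, 1964 is a Sunday.
From Dec 27, 1964 to Dec 1, 1965 is 340 days inclusive.
340 = 7 × 48 + 4, so there are 48 full weeks plus 4 extra days.
Each full week contributes one Sunday: 48 so far.
The 4 extra days are Sunday, Monday, Tuesday, Wednesday — 1 of them qualifies.
Total: 48 + 1 = 49.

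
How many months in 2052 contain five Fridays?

4

A month has five Fridays exactly when Friday falls within its first (length − 28) days.
Jan: 31 days, starts Mon → 5 of Mon, Tue, Wed
Feb: 29 days, starts Thu → 5 of Thu
Mar: 31 days, starts Fri → 5 of Fri, Sat, Sun ✓
Apr: 30 days, starts Mon → 5 of Mon, Tue
May: 31 days, starts Wed → 5 of Wed, Thu, Fri ✓
Jun: 30 days, starts Sat → 5 of Sat, Sun
Jul: 31 days, starts Mon → 5 of Mon, Tue, Wed
Aug: 31 days, starts Thu → 5 of Thu, Fri, Sat ✓
Sep: 30 days, starts Sun → 5 of Sun, Mon
Oct: 31 days, starts Tue → 5 of Tue, Wed, Thu
Nov: 30 days, starts Fri → 5 of Fri, Sat ✓
Dec: 31 days, starts Sun → 5 of Sun, Mon, Tue
Months with five Fridays: Mar, May, Aug, Nov.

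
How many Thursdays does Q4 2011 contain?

13

Oct 1, 2011 is a Saturday.
That's 92 days from start to end, counting both.
92 = 7 × 13 + 1, so there are 13 full weeks plus 1 extra day.
Each full week contributes one Thursday: 13 so far.
The 1 extra day is Saturday — none qualify.
Total: 13 + 0 = 13.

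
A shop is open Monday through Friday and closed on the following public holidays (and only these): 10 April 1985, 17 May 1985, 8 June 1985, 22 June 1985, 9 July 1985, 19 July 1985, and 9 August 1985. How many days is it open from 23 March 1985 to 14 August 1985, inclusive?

98

23 March 1985 is a Saturday.
From 23 March 1985 to 14 August 1985 is 145 days inclusive.
145 = 7 × 20 + 5, so there are 20 full weeks plus 5 extra days.
Each full week contributes 5 weekdays (Mon–Fri): 20 × 5 = 100.
The 5 extra days are Sat, Sun, Mon, Tue, Wed — 3 of them qualify.
Total: 100 + 3 = 103.
Holidays: 10 April 1985 (Wed); 17 May 1985 (Fri); 8 June 1985 (Sat); 22 June 1985 (Sat); 9 July 1985 (Tue); 19 July 1985 (Fri); 9 August 1985 (Fri).
5 of the 7 holidays fall on weekdays; the rest are weekends and were already excluded.
Business days: 103 − 5 = 98.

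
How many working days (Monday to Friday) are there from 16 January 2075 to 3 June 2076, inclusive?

361

16 January 2075 is a Wednesday.
From 16 January 2075 to 3 June 2076 is 505 days inclusive.
505 = 7 × 72 + 1, so there are 72 full weeks plus 1 extra day.
Each full week contributes 5 weekdays (Mon–Fri): 72 × 5 = 360.
The 1 extra day is Wednesday — 1 of them qualifies.
Total: 360 + 1 = 361.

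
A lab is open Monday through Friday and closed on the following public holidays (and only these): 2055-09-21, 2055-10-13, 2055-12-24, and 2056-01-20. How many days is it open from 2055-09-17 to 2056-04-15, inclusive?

147 business days

2055-09-17 is a Friday.
The range spans 212 days (inclusive of both endpoints).
212 = 7 × 30 + 2, so there are 30 full weeks plus 2 extra days.
Each full week contributes 5 weekdays (Mon–Fri): 30 × 5 = 150.
The 2 extra days are Fri, Sat — 1 of them qualifies.
Total: 150 + 1 = 151.
Holidays: 2055-09-21 (Tue); 2055-10-13 (Wed); 2055-12-24 (Fri); 2056-01-20 (Thu).
All 4 holidays fall on weekdays, so subtract 4.
Business days: 151 − 4 = 147.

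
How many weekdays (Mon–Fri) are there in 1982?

January 1, 1982 is a Friday.
From January 1, 1982 to December 31, 1982 is 365 days inclusive.
365 = 7 × 52 + 1, so there are 52 full weeks plus 1 extra day.
Each full week contributes 5 weekdays (Mon–Fri): 52 × 5 = 260.
The 1 extra day is Friday — 1 of them qualifies.
Total: 260 + 1 = 261.

261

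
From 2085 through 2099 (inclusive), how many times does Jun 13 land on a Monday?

Day of week of June 13 in each year:
2085: Wed, 2086: Thu, 2087: Fri, 2088: Sun, 2089: Mon ✓, 2090: Tue, 2091: Wed, 2092: Fri, 2093: Sat, 2094: Sun, 2095: Mon ✓, 2096: Wed, 2097: Thu, 2098: Fri, 2099: Sat
Mondays: 2089, 2095.

2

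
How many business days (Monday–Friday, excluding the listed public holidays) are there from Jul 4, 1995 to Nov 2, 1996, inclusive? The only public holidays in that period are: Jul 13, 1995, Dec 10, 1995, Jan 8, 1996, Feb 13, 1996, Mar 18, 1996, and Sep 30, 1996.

344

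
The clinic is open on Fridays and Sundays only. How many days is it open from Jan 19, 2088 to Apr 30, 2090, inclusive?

238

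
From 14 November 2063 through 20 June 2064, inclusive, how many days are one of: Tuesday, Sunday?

62

14 November 2063 is a Wednesday.
The range spans 220 days (inclusive of both endpoints).
220 = 7 × 31 + 3, so there are 31 full weeks plus 3 extra days.
Each full week contributes 2 days from the set (Tue, Sun): 31 × 2 = 62.
The 3 extra days are Wed, Thu, Fri — none qualify.
Total: 62 + 0 = 62.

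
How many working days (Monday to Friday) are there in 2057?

1 January 2057 is a Monday.
That's 365 days from start to end, counting both.
365 = 7 × 52 + 1, so there are 52 full weeks plus 1 extra day.
Each full week contributes 5 weekdays (Mon–Fri): 52 × 5 = 260.
The 1 extra day is Mon — 1 of them qualifies.
Total: 260 + 1 = 261.

261 weekdays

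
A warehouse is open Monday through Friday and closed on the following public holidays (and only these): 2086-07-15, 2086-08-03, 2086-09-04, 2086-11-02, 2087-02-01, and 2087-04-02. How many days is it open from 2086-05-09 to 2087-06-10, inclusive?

2086-05-09 is a Thursday.
The range spans 398 days (inclusive of both endpoints).
398 = 7 × 56 + 6, so there are 56 full weeks plus 6 extra days.
Each full week contributes 5 weekdays (Mon–Fri): 56 × 5 = 280.
The 6 extra days are Thursday, Friday, Saturday, Sunday, Monday, Tuesday — 4 of them qualify.
Total: 280 + 4 = 284.
Holidays: 2086-07-15 (Mon); 2086-08-03 (Sat); 2086-09-04 (Wed); 2086-11-02 (Sat); 2087-02-01 (Sat); 2087-04-02 (Wed).
3 of the 6 holidays fall on weekdays; the rest are weekends and were already excluded.
Business days: 284 − 3 = 281.

281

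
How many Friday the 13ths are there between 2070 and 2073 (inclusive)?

7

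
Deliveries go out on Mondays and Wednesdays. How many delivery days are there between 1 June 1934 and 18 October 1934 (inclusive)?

1 June 1934 is a Friday.
The range spans 140 days (inclusive of both endpoints).
140 = 7 × 20, so the span is exactly 20 full weeks.
Each full week contributes 2 days from the set (Mon, Wed): 20 × 2 = 40.
Total: 40.

40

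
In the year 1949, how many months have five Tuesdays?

A month has five Tuesdays exactly when Tuesday falls within its first (length − 28) days.
Jan: 31 days, starts Sat → 5 of Sat, Sun, Mon
Feb: 28 days, starts Tue → 5 of (none)
Mar: 31 days, starts Tue → 5 of Tue, Wed, Thu ✓
Apr: 30 days, starts Fri → 5 of Fri, Sat
May: 31 days, starts Sun → 5 of Sun, Mon, Tue ✓
Jun: 30 days, starts Wed → 5 of Wed, Thu
Jul: 31 days, starts Fri → 5 of Fri, Sat, Sun
Aug: 31 days, starts Mon → 5 of Mon, Tue, Wed ✓
Sep: 30 days, starts Thu → 5 of Thu, Fri
Oct: 31 days, starts Sat → 5 of Sat, Sun, Mon
Nov: 30 days, starts Tue → 5 of Tue, Wed ✓
Dec: 31 days, starts Thu → 5 of Thu, Fri, Sat
Months with five Tuesdays: Mar, May, Aug, Nov.

4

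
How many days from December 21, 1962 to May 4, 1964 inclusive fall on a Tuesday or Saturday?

143

December 21, 1962 is a Friday.
That's 501 days from start to end, counting both.
501 = 7 × 71 + 4, so there are 71 full weeks plus 4 extra days.
Each full week contributes 2 days from the set (Tue, Sat): 71 × 2 = 142.
The 4 extra days are Friday, Saturday, Sunday, Monday — 1 of them qualifies.
Total: 142 + 1 = 143.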